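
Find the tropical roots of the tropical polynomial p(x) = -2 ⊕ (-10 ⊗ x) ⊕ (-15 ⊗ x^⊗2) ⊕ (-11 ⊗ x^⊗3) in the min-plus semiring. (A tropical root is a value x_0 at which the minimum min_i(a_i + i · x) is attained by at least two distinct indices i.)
Roots: {-4, 5, 8}

Each tropical root is a break point of the lower envelope of the lines y = a_i + i · x (there are 4 lines, with slopes 0, 1, ..., 3). Only the lines that attain the minimum somewhere contribute to roots; other lines are dominated. Here the surviving (envelope) indices are i = 3, i = 2, i = 1, i = 0.
Intersections between consecutive envelope lines give the roots: for adjacent envelope indices i < j the intersection is x = (a_i − a_j) / (j − i). Reading off the sorted break points: {-4, 5, 8}.
Verification: at each break x_0, at least two indices attain the minimum of min_i(a_i + i · x_0).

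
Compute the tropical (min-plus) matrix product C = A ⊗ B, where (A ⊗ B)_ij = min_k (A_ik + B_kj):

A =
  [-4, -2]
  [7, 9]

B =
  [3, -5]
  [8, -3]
A ⊗ B =
  [-1, -9]
  [10, 2]

Apply the min-plus product entry-by-entry:
  C[0][0] = min over k of (A[0][0] + B[0][0] = -4 + 3 = -1, A[0][1] + B[1][0] = -2 + 8 = 6) = -1 (attained at k = 0)
  C[0][1] = min over k of (A[0][0] + B[0][1] = -4 + -5 = -9, A[0][1] + B[1][1] = -2 + -3 = -5) = -9 (attained at k = 0)
  C[1][0] = min over k of (A[1][0] + B[0][0] = 7 + 3 = 10, A[1][1] + B[1][0] = 9 + 8 = 17) = 10 (attained at k = 0)
  C[1][1] = min over k of (A[1][0] + B[0][1] = 7 + -5 = 2, A[1][1] + B[1][1] = 9 + -3 = 6) = 2 (attained at k = 0)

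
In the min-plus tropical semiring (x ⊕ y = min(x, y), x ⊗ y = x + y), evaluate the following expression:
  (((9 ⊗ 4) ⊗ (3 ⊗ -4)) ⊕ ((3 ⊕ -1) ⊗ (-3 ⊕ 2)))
(((9 ⊗ 4) ⊗ (3 ⊗ -4)) ⊕ ((3 ⊕ -1) ⊗ (-3 ⊕ 2))) = -4

Expand innermost to outermost. Recall ⊕ takes the minimum of its arguments and ⊗ takes their sum. Working out the expression (((9 ⊗ 4) ⊗ (3 ⊗ -4)) ⊕ ((3 ⊕ -1) ⊗ (-3 ⊕ 2))) gives -4.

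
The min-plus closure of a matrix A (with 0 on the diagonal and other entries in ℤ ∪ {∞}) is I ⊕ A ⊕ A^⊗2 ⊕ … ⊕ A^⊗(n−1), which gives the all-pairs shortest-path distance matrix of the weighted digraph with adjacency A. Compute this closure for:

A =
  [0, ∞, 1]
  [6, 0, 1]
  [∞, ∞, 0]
Closure =
  [0, ∞, 1]
  [6, 0, 1]
  [∞, ∞, 0]

This is the Floyd-Warshall all-pairs shortest-path computation. For each intermediate vertex k = 0, 1, …, 2, update dist[i][j] ← min(dist[i][j], dist[i][k] + dist[k][j]). The final matrix gives, for each (i, j), the minimum total weight of any directed path from i to j (possibly empty when i = j).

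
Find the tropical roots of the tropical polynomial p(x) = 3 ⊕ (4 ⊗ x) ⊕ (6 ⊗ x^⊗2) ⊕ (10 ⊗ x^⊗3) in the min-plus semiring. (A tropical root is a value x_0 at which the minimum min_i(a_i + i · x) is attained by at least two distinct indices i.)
Roots: {-4, -2, -1}

Each tropical root is a break point of the lower envelope of the lines y = a_i + i · x (there are 4 lines, with slopes 0, 1, ..., 3). Only the lines that attain the minimum somewhere contribute to roots; other lines are dominated. Here the surviving (envelope) indices are i = 3, i = 2, i = 1, i = 0.
Intersections between consecutive envelope lines give the roots: for adjacent envelope indices i < j the intersection is x = (a_i − a_j) / (j − i). Reading off the sorted break points: {-4, -2, -1}.
Verification: at each break x_0, at least two indices attain the minimum of min_i(a_i + i · x_0).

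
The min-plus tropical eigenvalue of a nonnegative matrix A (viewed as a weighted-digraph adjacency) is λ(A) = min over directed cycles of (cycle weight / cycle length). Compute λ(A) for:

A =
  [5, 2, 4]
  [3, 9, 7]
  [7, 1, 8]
λ(A) = 5/2

Enumerate directed cycles and compute their means (weight / length). Sample:
  cycle 0 → 0: weight = 5, length = 1, mean = 5/1 ≈ 5.000
  cycle 1 → 1: weight = 9, length = 1, mean = 9/1 ≈ 9.000
  cycle 2 → 2: weight = 8, length = 1, mean = 8/1 ≈ 8.000
  cycle 0 → 1 → 0: weight = 5, length = 2, mean = 5/2 ≈ 2.500
  cycle 0 → 2 → 0: weight = 11, length = 2, mean = 11/2 ≈ 5.500
  cycle 1 → 0 → 1: weight = 5, length = 2, mean = 5/2 ≈ 2.500
Minimum mean = 2.500, attained e.g. along the cycle 0 → 1 → 0 with weight 5 and length 2. So λ(A) = 5/2 = 5/2.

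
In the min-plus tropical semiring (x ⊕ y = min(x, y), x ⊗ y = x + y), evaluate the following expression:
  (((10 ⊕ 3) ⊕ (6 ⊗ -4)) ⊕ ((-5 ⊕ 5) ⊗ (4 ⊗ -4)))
(((10 ⊕ 3) ⊕ (6 ⊗ -4)) ⊕ ((-5 ⊕ 5) ⊗ (4 ⊗ -4))) = -5

Expand innermost to outermost. Recall ⊕ takes the minimum of its arguments and ⊗ takes their sum. Working out the expression (((10 ⊕ 3) ⊕ (6 ⊗ -4)) ⊕ ((-5 ⊕ 5) ⊗ (4 ⊗ -4))) gives -5.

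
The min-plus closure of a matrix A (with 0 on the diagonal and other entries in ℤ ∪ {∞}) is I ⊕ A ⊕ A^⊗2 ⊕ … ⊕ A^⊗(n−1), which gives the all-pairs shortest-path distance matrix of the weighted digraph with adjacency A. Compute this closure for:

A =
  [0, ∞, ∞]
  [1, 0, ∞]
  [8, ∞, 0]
Closure =
  [0, ∞, ∞]
  [1, 0, ∞]
  [8, ∞, 0]

This is the Floyd-Warshall all-pairs shortest-path computation. For each intermediate vertex k = 0, 1, …, 2, update dist[i][j] ← min(dist[i][j], dist[i][k] + dist[k][j]). The final matrix gives, for each (i, j), the minimum total weight of any directed path from i to j (possibly empty when i = j).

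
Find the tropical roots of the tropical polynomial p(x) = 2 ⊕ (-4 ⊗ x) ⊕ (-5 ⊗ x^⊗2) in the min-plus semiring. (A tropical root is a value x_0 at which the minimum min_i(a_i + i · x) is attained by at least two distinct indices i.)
Roots: {1, 6}

Each tropical root is a break point of the lower envelope of the lines y = a_i + i · x (there are 3 lines, with slopes 0, 1, ..., 2). Only the lines that attain the minimum somewhere contribute to roots; other lines are dominated. Here the surviving (envelope) indices are i = 2, i = 1, i = 0.
Intersections between consecutive envelope lines give the roots: for adjacent envelope indices i < j the intersection is x = (a_i − a_j) / (j − i). Reading off the sorted break points: {1, 6}.
Verification: at each break x_0, at least two indices attain the minimum of min_i(a_i + i · x_0).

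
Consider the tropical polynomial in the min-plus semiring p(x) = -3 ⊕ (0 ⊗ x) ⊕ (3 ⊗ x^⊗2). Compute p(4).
p(4) = -3

A tropical monomial a ⊗ x^⊗i evaluates to a + i · x. Evaluating each term at x = 4:
  Term 0 contributes -3 + 0 · 4 = -3
  Term 1 contributes 0 + 1 · 4 = 4
  Term 2 contributes 3 + 2 · 4 = 11
p(4) = ⊕ of these = min[-3, 4, 11] = -3.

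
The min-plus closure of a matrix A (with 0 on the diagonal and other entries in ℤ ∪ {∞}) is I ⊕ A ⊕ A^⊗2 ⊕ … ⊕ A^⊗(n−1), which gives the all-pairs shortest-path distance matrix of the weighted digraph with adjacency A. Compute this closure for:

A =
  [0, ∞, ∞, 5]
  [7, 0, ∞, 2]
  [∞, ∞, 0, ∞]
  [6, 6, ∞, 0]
Closure =
  [0, 11, ∞, 5]
  [7, 0, ∞, 2]
  [∞, ∞, 0, ∞]
  [6, 6, ∞, 0]

This is the Floyd-Warshall all-pairs shortest-path computation. For each intermediate vertex k = 0, 1, …, 3, update dist[i][j] ← min(dist[i][j], dist[i][k] + dist[k][j]). The final matrix gives, for each (i, j), the minimum total weight of any directed path from i to j (possibly empty when i = j).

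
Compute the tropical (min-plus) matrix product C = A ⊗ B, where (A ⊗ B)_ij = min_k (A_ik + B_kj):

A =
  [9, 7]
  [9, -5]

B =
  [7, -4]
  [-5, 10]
A ⊗ B =
  [2, 5]
  [-10, 5]

Apply the min-plus product entry-by-entry:
  C[0][0] = min over k of (A[0][0] + B[0][0] = 9 + 7 = 16, A[0][1] + B[1][0] = 7 + -5 = 2) = 2 (attained at k = 1)
  C[0][1] = min over k of (A[0][0] + B[0][1] = 9 + -4 = 5, A[0][1] + B[1][1] = 7 + 10 = 17) = 5 (attained at k = 0)
  C[1][0] = min over k of (A[1][0] + B[0][0] = 9 + 7 = 16, A[1][1] + B[1][0] = -5 + -5 = -10) = -10 (attained at k = 1)
  C[1][1] = min over k of (A[1][0] + B[0][1] = 9 + -4 = 5, A[1][1] + B[1][1] = -5 + 10 = 5) = 5 (attained at k = 0)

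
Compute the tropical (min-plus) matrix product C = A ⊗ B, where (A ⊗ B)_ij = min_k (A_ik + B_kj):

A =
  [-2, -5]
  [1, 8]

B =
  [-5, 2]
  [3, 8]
A ⊗ B =
  [-7, 0]
  [-4, 3]

Apply the min-plus product entry-by-entry:
  C[0][0] = min over k of (A[0][0] + B[0][0] = -2 + -5 = -7, A[0][1] + B[1][0] = -5 + 3 = -2) = -7 (attained at k = 0)
  C[0][1] = min over k of (A[0][0] + B[0][1] = -2 + 2 = 0, A[0][1] + B[1][1] = -5 + 8 = 3) = 0 (attained at k = 0)
  C[1][0] = min over k of (A[1][0] + B[0][0] = 1 + -5 = -4, A[1][1] + B[1][0] = 8 + 3 = 11) = -4 (attained at k = 0)
  C[1][1] = min over k of (A[1][0] + B[0][1] = 1 + 2 = 3, A[1][1] + B[1][1] = 8 + 8 = 16) = 3 (attained at k = 0)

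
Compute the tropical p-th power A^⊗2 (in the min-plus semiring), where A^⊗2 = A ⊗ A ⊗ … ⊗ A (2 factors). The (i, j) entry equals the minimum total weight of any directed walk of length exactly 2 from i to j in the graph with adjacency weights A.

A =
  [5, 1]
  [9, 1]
A^⊗2 =
  [10, 2]
  [10, 2]

Each entry (A^⊗2)_ij equals the minimum over all length-2 walks i = v_0 → v_1 → … → v_2 = j of Σ_t A[v_t][v_{t+1}]. For example, for (i, j) = (0, 1) we minimise over 2 possible intermediate vertex sequences; the minimum is 2, attained along the walk 0 → 1 → 1.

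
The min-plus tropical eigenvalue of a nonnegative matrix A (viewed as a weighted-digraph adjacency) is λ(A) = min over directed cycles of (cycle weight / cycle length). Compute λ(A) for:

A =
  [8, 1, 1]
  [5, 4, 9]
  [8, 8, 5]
λ(A) = 3

Enumerate directed cycles and compute their means (weight / length). Sample:
  cycle 0 → 0: weight = 8, length = 1, mean = 8/1 ≈ 8.000
  cycle 1 → 1: weight = 4, length = 1, mean = 4/1 ≈ 4.000
  cycle 2 → 2: weight = 5, length = 1, mean = 5/1 ≈ 5.000
  cycle 0 → 1 → 0: weight = 6, length = 2, mean = 6/2 ≈ 3.000
  cycle 0 → 2 → 0: weight = 9, length = 2, mean = 9/2 ≈ 4.500
  cycle 1 → 0 → 1: weight = 6, length = 2, mean = 6/2 ≈ 3.000
Minimum mean = 3.000, attained e.g. along the cycle 0 → 1 → 0 with weight 6 and length 2. So λ(A) = 6/2 = 3.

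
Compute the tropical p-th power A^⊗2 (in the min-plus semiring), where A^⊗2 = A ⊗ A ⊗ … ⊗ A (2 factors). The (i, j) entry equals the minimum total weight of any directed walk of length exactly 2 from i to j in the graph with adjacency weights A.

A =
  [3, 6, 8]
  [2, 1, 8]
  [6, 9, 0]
A^⊗2 =
  [6, 7, 8]
  [3, 2, 8]
  [6, 9, 0]

Each entry (A^⊗2)_ij equals the minimum over all length-2 walks i = v_0 → v_1 → … → v_2 = j of Σ_t A[v_t][v_{t+1}]. For example, for (i, j) = (0, 2) we minimise over 3 possible intermediate vertex sequences; the minimum is 8, attained along the walk 0 → 2 → 2.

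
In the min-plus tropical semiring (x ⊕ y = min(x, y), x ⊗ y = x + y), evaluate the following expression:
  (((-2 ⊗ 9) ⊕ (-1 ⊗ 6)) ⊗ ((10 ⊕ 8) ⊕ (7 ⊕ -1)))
(((-2 ⊗ 9) ⊕ (-1 ⊗ 6)) ⊗ ((10 ⊕ 8) ⊕ (7 ⊕ -1))) = 4

Expand innermost to outermost. Recall ⊕ takes the minimum of its arguments and ⊗ takes their sum. Working out the expression (((-2 ⊗ 9) ⊕ (-1 ⊗ 6)) ⊗ ((10 ⊕ 8) ⊕ (7 ⊕ -1))) gives 4.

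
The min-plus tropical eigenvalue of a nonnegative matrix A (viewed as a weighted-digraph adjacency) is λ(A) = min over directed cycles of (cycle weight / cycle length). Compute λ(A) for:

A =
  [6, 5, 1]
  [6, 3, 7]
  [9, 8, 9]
λ(A) = 3

Enumerate directed cycles and compute their means (weight / length). Sample:
  cycle 0 → 0: weight = 6, length = 1, mean = 6/1 ≈ 6.000
  cycle 1 → 1: weight = 3, length = 1, mean = 3/1 ≈ 3.000
  cycle 2 → 2: weight = 9, length = 1, mean = 9/1 ≈ 9.000
  cycle 0 → 1 → 0: weight = 11, length = 2, mean = 11/2 ≈ 5.500
  cycle 0 → 2 → 0: weight = 10, length = 2, mean = 10/2 ≈ 5.000
  cycle 1 → 0 → 1: weight = 11, length = 2, mean = 11/2 ≈ 5.500
Minimum mean = 3.000, attained e.g. along the cycle 1 → 1 with weight 3 and length 1. So λ(A) = 3/1 = 3.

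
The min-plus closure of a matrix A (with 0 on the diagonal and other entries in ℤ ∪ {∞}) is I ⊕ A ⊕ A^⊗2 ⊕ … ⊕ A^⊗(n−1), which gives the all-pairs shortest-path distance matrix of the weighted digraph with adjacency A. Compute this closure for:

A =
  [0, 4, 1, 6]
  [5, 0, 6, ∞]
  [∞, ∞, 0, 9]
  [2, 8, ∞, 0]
Closure =
  [0, 4, 1, 6]
  [5, 0, 6, 11]
  [11, 15, 0, 9]
  [2, 6, 3, 0]

This is the Floyd-Warshall all-pairs shortest-path computation. For each intermediate vertex k = 0, 1, …, 3, update dist[i][j] ← min(dist[i][j], dist[i][k] + dist[k][j]). The final matrix gives, for each (i, j), the minimum total weight of any directed path from i to j (possibly empty when i = j).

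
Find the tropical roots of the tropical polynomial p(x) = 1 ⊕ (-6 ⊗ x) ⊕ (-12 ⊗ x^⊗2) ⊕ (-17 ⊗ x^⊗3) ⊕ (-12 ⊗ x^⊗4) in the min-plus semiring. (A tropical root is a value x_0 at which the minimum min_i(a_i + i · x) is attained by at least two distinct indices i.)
Roots: {-5, 5, 6, 7}

Each tropical root is a break point of the lower envelope of the lines y = a_i + i · x (there are 5 lines, with slopes 0, 1, ..., 4). Only the lines that attain the minimum somewhere contribute to roots; other lines are dominated. Here the surviving (envelope) indices are i = 4, i = 3, i = 2, i = 1, i = 0.
Intersections between consecutive envelope lines give the roots: for adjacent envelope indices i < j the intersection is x = (a_i − a_j) / (j − i). Reading off the sorted break points: {-5, 5, 6, 7}.
Verification: at each break x_0, at least two indices attain the minimum of min_i(a_i + i · x_0).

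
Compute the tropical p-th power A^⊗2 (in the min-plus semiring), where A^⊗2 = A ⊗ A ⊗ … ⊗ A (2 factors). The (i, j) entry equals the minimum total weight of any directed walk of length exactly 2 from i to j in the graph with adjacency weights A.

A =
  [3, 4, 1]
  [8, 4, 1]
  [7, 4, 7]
A^⊗2 =
  [6, 5, 4]
  [8, 5, 5]
  [10, 8, 5]

Each entry (A^⊗2)_ij equals the minimum over all length-2 walks i = v_0 → v_1 → … → v_2 = j of Σ_t A[v_t][v_{t+1}]. For example, for (i, j) = (0, 2) we minimise over 3 possible intermediate vertex sequences; the minimum is 4, attained along the walk 0 → 0 → 2.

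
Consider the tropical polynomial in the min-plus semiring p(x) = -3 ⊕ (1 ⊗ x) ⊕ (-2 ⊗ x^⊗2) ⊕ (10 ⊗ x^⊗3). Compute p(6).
p(6) = -3

A tropical monomial a ⊗ x^⊗i evaluates to a + i · x. Evaluating each term at x = 6:
  Term 0 contributes -3 + 0 · 6 = -3
  Term 1 contributes 1 + 1 · 6 = 7
  Term 2 contributes -2 + 2 · 6 = 10
  Term 3 contributes 10 + 3 · 6 = 28
p(6) = ⊕ of these = min[-3, 7, 10, 28] = -3.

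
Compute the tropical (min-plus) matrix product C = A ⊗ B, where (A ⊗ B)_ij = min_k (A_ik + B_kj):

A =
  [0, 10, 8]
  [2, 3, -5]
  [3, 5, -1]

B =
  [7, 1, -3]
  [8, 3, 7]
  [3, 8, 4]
A ⊗ B =
  [7, 1, -3]
  [-2, 3, -1]
  [2, 4, 0]

Apply the min-plus product entry-by-entry:
  C[0][0] = min over k of (A[0][0] + B[0][0] = 0 + 7 = 7, A[0][1] + B[1][0] = 10 + 8 = 18, A[0][2] + B[2][0] = 8 + 3 = 11) = 7 (attained at k = 0)
  C[0][1] = min over k of (A[0][0] + B[0][1] = 0 + 1 = 1, A[0][1] + B[1][1] = 10 + 3 = 13, A[0][2] + B[2][1] = 8 + 8 = 16) = 1 (attained at k = 0)
  C[0][2] = min over k of (A[0][0] + B[0][2] = 0 + -3 = -3, A[0][1] + B[1][2] = 10 + 7 = 17, A[0][2] + B[2][2] = 8 + 4 = 12) = -3 (attained at k = 0)
  C[1][0] = min over k of (A[1][0] + B[0][0] = 2 + 7 = 9, A[1][1] + B[1][0] = 3 + 8 = 11, A[1][2] + B[2][0] = -5 + 3 = -2) = -2 (attained at k = 2)
  C[1][1] = min over k of (A[1][0] + B[0][1] = 2 + 1 = 3, A[1][1] + B[1][1] = 3 + 3 = 6, A[1][2] + B[2][1] = -5 + 8 = 3) = 3 (attained at k = 0)
  C[1][2] = min over k of (A[1][0] + B[0][2] = 2 + -3 = -1, A[1][1] + B[1][2] = 3 + 7 = 10, A[1][2] + B[2][2] = -5 + 4 = -1) = -1 (attained at k = 0)
  C[2][0] = min over k of (A[2][0] + B[0][0] = 3 + 7 = 10, A[2][1] + B[1][0] = 5 + 8 = 13, A[2][2] + B[2][0] = -1 + 3 = 2) = 2 (attained at k = 2)
  C[2][1] = min over k of (A[2][0] + B[0][1] = 3 + 1 = 4, A[2][1] + B[1][1] = 5 + 3 = 8, A[2][2] + B[2][1] = -1 + 8 = 7) = 4 (attained at k = 0)
  C[2][2] = min over k of (A[2][0] + B[0][2] = 3 + -3 = 0, A[2][1] + B[1][2] = 5 + 7 = 12, A[2][2] + B[2][2] = -1 + 4 = 3) = 0 (attained at k = 0)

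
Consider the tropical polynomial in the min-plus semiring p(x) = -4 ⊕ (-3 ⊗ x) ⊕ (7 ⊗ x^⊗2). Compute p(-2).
p(-2) = -5

A tropical monomial a ⊗ x^⊗i evaluates to a + i · x. Evaluating each term at x = -2:
  Term 0 contributes -4 + 0 · -2 = -4
  Term 1 contributes -3 + 1 · -2 = -5
  Term 2 contributes 7 + 2 · -2 = 3
p(-2) = ⊕ of these = min[-4, -5, 3] = -5.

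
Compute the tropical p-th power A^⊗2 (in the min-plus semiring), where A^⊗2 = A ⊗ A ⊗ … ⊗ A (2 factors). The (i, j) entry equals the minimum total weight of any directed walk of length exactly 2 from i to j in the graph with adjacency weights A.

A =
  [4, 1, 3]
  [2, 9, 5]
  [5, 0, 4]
A^⊗2 =
  [3, 3, 6]
  [6, 3, 5]
  [2, 4, 5]

Each entry (A^⊗2)_ij equals the minimum over all length-2 walks i = v_0 → v_1 → … → v_2 = j of Σ_t A[v_t][v_{t+1}]. For example, for (i, j) = (0, 2) we minimise over 3 possible intermediate vertex sequences; the minimum is 6, attained along the walk 0 → 1 → 2.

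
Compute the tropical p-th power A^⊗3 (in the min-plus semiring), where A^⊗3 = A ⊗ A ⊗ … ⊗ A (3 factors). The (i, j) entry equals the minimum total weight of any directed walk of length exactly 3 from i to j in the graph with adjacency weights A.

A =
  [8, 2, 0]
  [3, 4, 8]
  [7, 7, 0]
A^⊗3 =
  [7, 7, 0]
  [8, 9, 3]
  [7, 7, 0]

Each entry (A^⊗3)_ij equals the minimum over all length-3 walks i = v_0 → v_1 → … → v_3 = j of Σ_t A[v_t][v_{t+1}]. For example, for (i, j) = (0, 2) we minimise over 9 possible intermediate vertex sequences; the minimum is 0, attained along the walk 0 → 2 → 2 → 2.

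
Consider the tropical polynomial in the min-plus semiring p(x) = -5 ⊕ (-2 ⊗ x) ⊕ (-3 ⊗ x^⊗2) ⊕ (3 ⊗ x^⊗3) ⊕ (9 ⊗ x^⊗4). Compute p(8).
p(8) = -5

A tropical monomial a ⊗ x^⊗i evaluates to a + i · x. Evaluating each term at x = 8:
  Term 0 contributes -5 + 0 · 8 = -5
  Term 1 contributes -2 + 1 · 8 = 6
  Term 2 contributes -3 + 2 · 8 = 13
  Term 3 contributes 3 + 3 · 8 = 27
  Term 4 contributes 9 + 4 · 8 = 41
p(8) = ⊕ of these = min[-5, 6, 13, 27, 41] = -5.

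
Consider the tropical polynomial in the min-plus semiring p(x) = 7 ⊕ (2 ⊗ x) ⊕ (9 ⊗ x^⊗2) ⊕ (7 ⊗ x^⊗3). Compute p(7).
p(7) = 7

A tropical monomial a ⊗ x^⊗i evaluates to a + i · x. Evaluating each term at x = 7:
  Term 0 contributes 7 + 0 · 7 = 7
  Term 1 contributes 2 + 1 · 7 = 9
  Term 2 contributes 9 + 2 · 7 = 23
  Term 3 contributes 7 + 3 · 7 = 28
p(7) = ⊕ of these = min[7, 9, 23, 28] = 7.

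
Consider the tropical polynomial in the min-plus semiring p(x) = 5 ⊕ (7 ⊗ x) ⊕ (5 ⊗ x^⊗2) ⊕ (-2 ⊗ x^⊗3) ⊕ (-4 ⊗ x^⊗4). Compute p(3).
p(3) = 5

A tropical monomial a ⊗ x^⊗i evaluates to a + i · x. Evaluating each term at x = 3:
  Term 0 contributes 5 + 0 · 3 = 5
  Term 1 contributes 7 + 1 · 3 = 10
  Term 2 contributes 5 + 2 · 3 = 11
  Term 3 contributes -2 + 3 · 3 = 7
  Term 4 contributes -4 + 4 · 3 = 8
p(3) = ⊕ of these = min[5, 10, 11, 7, 8] = 5.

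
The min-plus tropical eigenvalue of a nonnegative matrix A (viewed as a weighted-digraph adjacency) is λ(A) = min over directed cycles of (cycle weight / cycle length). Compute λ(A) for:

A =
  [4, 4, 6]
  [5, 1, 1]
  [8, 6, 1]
λ(A) = 1

Enumerate directed cycles and compute their means (weight / length). Sample:
  cycle 0 → 0: weight = 4, length = 1, mean = 4/1 ≈ 4.000
  cycle 1 → 1: weight = 1, length = 1, mean = 1/1 ≈ 1.000
  cycle 2 → 2: weight = 1, length = 1, mean = 1/1 ≈ 1.000
  cycle 0 → 1 → 0: weight = 9, length = 2, mean = 9/2 ≈ 4.500
  cycle 0 → 2 → 0: weight = 14, length = 2, mean = 14/2 ≈ 7.000
  cycle 1 → 0 → 1: weight = 9, length = 2, mean = 9/2 ≈ 4.500
Minimum mean = 1.000, attained e.g. along the cycle 1 → 1 with weight 1 and length 1. So λ(A) = 1/1 = 1.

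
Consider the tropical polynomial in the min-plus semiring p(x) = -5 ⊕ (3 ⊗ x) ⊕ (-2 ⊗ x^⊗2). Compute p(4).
p(4) = -5

A tropical monomial a ⊗ x^⊗i evaluates to a + i · x. Evaluating each term at x = 4:
  Term 0 contributes -5 + 0 · 4 = -5
  Term 1 contributes 3 + 1 · 4 = 7
  Term 2 contributes -2 + 2 · 4 = 6
p(4) = ⊕ of these = min[-5, 7, 6] = -5.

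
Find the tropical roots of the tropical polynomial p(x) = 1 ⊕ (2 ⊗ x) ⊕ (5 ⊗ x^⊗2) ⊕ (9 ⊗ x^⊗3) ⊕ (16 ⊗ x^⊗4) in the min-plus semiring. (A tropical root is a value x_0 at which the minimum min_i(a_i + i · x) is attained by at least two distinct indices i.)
Roots: {-7, -4, -3, -1}

Each tropical root is a break point of the lower envelope of the lines y = a_i + i · x (there are 5 lines, with slopes 0, 1, ..., 4). Only the lines that attain the minimum somewhere contribute to roots; other lines are dominated. Here the surviving (envelope) indices are i = 4, i = 3, i = 2, i = 1, i = 0.
Intersections between consecutive envelope lines give the roots: for adjacent envelope indices i < j the intersection is x = (a_i − a_j) / (j − i). Reading off the sorted break points: {-7, -4, -3, -1}.
Verification: at each break x_0, at least two indices attain the minimum of min_i(a_i + i · x_0).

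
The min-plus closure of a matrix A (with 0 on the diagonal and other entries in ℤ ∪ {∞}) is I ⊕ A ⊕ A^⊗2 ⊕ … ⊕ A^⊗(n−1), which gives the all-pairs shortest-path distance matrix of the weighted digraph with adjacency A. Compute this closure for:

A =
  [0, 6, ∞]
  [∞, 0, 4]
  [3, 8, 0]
Closure =
  [0, 6, 10]
  [7, 0, 4]
  [3, 8, 0]

This is the Floyd-Warshall all-pairs shortest-path computation. For each intermediate vertex k = 0, 1, …, 2, update dist[i][j] ← min(dist[i][j], dist[i][k] + dist[k][j]). The final matrix gives, for each (i, j), the minimum total weight of any directed path from i to j (possibly empty when i = j).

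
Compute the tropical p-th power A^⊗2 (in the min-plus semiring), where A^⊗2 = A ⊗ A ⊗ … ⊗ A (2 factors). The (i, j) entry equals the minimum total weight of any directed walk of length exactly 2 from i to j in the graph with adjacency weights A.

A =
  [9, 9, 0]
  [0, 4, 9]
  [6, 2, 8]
A^⊗2 =
  [6, 2, 8]
  [4, 8, 0]
  [2, 6, 6]

Each entry (A^⊗2)_ij equals the minimum over all length-2 walks i = v_0 → v_1 → … → v_2 = j of Σ_t A[v_t][v_{t+1}]. For example, for (i, j) = (0, 2) we minimise over 3 possible intermediate vertex sequences; the minimum is 8, attained along the walk 0 → 2 → 2.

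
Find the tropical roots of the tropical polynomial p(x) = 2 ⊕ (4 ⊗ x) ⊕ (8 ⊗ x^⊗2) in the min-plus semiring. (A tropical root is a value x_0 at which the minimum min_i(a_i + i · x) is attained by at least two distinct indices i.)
Roots: {-4, -2}

Each tropical root is a break point of the lower envelope of the lines y = a_i + i · x (there are 3 lines, with slopes 0, 1, ..., 2). Only the lines that attain the minimum somewhere contribute to roots; other lines are dominated. Here the surviving (envelope) indices are i = 2, i = 1, i = 0.
Intersections between consecutive envelope lines give the roots: for adjacent envelope indices i < j the intersection is x = (a_i − a_j) / (j − i). Reading off the sorted break points: {-4, -2}.
Verification: at each break x_0, at least two indices attain the minimum of min_i(a_i + i · x_0).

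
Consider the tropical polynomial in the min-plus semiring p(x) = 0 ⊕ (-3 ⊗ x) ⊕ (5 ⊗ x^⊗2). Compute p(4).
p(4) = 0

A tropical monomial a ⊗ x^⊗i evaluates to a + i · x. Evaluating each term at x = 4:
  Term 0 contributes 0 + 0 · 4 = 0
  Term 1 contributes -3 + 1 · 4 = 1
  Term 2 contributes 5 + 2 · 4 = 13
p(4) = ⊕ of these = min[0, 1, 13] = 0.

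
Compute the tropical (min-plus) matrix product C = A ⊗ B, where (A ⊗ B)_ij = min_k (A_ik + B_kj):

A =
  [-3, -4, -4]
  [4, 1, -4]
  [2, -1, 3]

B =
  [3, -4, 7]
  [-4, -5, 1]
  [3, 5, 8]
A ⊗ B =
  [-8, -9, -3]
  [-3, -4, 2]
  [-5, -6, 0]

Apply the min-plus product entry-by-entry:
  C[0][0] = min over k of (A[0][0] + B[0][0] = -3 + 3 = 0, A[0][1] + B[1][0] = -4 + -4 = -8, A[0][2] + B[2][0] = -4 + 3 = -1) = -8 (attained at k = 1)
  C[0][1] = min over k of (A[0][0] + B[0][1] = -3 + -4 = -7, A[0][1] + B[1][1] = -4 + -5 = -9, A[0][2] + B[2][1] = -4 + 5 = 1) = -9 (attained at k = 1)
  C[0][2] = min over k of (A[0][0] + B[0][2] = -3 + 7 = 4, A[0][1] + B[1][2] = -4 + 1 = -3, A[0][2] + B[2][2] = -4 + 8 = 4) = -3 (attained at k = 1)
  C[1][0] = min over k of (A[1][0] + B[0][0] = 4 + 3 = 7, A[1][1] + B[1][0] = 1 + -4 = -3, A[1][2] + B[2][0] = -4 + 3 = -1) = -3 (attained at k = 1)
  C[1][1] = min over k of (A[1][0] + B[0][1] = 4 + -4 = 0, A[1][1] + B[1][1] = 1 + -5 = -4, A[1][2] + B[2][1] = -4 + 5 = 1) = -4 (attained at k = 1)
  C[1][2] = min over k of (A[1][0] + B[0][2] = 4 + 7 = 11, A[1][1] + B[1][2] = 1 + 1 = 2, A[1][2] + B[2][2] = -4 + 8 = 4) = 2 (attained at k = 1)
  C[2][0] = min over k of (A[2][0] + B[0][0] = 2 + 3 = 5, A[2][1] + B[1][0] = -1 + -4 = -5, A[2][2] + B[2][0] = 3 + 3 = 6) = -5 (attained at k = 1)
  C[2][1] = min over k of (A[2][0] + B[0][1] = 2 + -4 = -2, A[2][1] + B[1][1] = -1 + -5 = -6, A[2][2] + B[2][1] = 3 + 5 = 8) = -6 (attained at k = 1)
  C[2][2] = min over k of (A[2][0] + B[0][2] = 2 + 7 = 9, A[2][1] + B[1][2] = -1 + 1 = 0, A[2][2] + B[2][2] = 3 + 8 = 11) = 0 (attained at k = 1)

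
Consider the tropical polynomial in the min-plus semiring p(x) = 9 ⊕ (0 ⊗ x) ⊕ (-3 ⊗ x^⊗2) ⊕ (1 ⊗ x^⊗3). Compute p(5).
p(5) = 5

A tropical monomial a ⊗ x^⊗i evaluates to a + i · x. Evaluating each term at x = 5:
  Term 0 contributes 9 + 0 · 5 = 9
  Term 1 contributes 0 + 1 · 5 = 5
  Term 2 contributes -3 + 2 · 5 = 7
  Term 3 contributes 1 + 3 · 5 = 16
p(5) = ⊕ of these = min[9, 5, 7, 16] = 5.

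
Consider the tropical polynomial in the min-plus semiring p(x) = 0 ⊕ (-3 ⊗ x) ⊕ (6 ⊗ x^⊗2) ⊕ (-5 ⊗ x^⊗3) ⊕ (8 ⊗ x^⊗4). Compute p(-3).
p(-3) = -14

A tropical monomial a ⊗ x^⊗i evaluates to a + i · x. Evaluating each term at x = -3:
  Term 0 contributes 0 + 0 · -3 = 0
  Term 1 contributes -3 + 1 · -3 = -6
  Term 2 contributes 6 + 2 · -3 = 0
  Term 3 contributes -5 + 3 · -3 = -14
  Term 4 contributes 8 + 4 · -3 = -4
p(-3) = ⊕ of these = min[0, -6, 0, -14, -4] = -14.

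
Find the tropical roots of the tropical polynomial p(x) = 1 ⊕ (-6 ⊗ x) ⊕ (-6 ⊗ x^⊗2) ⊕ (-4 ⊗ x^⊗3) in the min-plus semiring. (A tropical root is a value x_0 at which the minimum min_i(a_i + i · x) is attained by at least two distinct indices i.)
Roots: {-2, 0, 7}

Each tropical root is a break point of the lower envelope of the lines y = a_i + i · x (there are 4 lines, with slopes 0, 1, ..., 3). Only the lines that attain the minimum somewhere contribute to roots; other lines are dominated. Here the surviving (envelope) indices are i = 3, i = 2, i = 1, i = 0.
Intersections between consecutive envelope lines give the roots: for adjacent envelope indices i < j the intersection is x = (a_i − a_j) / (j − i). Reading off the sorted break points: {-2, 0, 7}.
Verification: at each break x_0, at least two indices attain the minimum of min_i(a_i + i · x_0).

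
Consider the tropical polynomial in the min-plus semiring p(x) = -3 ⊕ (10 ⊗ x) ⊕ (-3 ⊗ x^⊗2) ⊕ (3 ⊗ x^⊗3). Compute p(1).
p(1) = -3

A tropical monomial a ⊗ x^⊗i evaluates to a + i · x. Evaluating each term at x = 1:
  Term 0 contributes -3 + 0 · 1 = -3
  Term 1 contributes 10 + 1 · 1 = 11
  Term 2 contributes -3 + 2 · 1 = -1
  Term 3 contributes 3 + 3 · 1 = 6
p(1) = ⊕ of these = min[-3, 11, -1, 6] = -3.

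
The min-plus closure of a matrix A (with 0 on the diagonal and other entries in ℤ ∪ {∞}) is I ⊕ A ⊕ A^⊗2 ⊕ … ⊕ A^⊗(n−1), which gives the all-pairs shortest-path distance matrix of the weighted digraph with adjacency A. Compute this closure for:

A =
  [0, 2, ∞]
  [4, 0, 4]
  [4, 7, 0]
Closure =
  [0, 2, 6]
  [4, 0, 4]
  [4, 6, 0]

This is the Floyd-Warshall all-pairs shortest-path computation. For each intermediate vertex k = 0, 1, …, 2, update dist[i][j] ← min(dist[i][j], dist[i][k] + dist[k][j]). The final matrix gives, for each (i, j), the minimum total weight of any directed path from i to j (possibly empty when i = j).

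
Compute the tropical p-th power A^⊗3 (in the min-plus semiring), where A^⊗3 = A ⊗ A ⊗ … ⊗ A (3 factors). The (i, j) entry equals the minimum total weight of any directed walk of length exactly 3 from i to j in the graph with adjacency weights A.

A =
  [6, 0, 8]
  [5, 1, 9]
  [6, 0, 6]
A^⊗3 =
  [6, 2, 10]
  [7, 3, 11]
  [6, 2, 10]

Each entry (A^⊗3)_ij equals the minimum over all length-3 walks i = v_0 → v_1 → … → v_3 = j of Σ_t A[v_t][v_{t+1}]. For example, for (i, j) = (0, 2) we minimise over 9 possible intermediate vertex sequences; the minimum is 10, attained along the walk 0 → 1 → 1 → 2.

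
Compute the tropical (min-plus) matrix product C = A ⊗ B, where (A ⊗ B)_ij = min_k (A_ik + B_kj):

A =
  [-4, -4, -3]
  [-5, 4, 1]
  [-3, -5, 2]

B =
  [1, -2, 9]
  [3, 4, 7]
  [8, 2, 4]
A ⊗ B =
  [-3, -6, 1]
  [-4, -7, 4]
  [-2, -5, 2]

Apply the min-plus product entry-by-entry:
  C[0][0] = min over k of (A[0][0] + B[0][0] = -4 + 1 = -3, A[0][1] + B[1][0] = -4 + 3 = -1, A[0][2] + B[2][0] = -3 + 8 = 5) = -3 (attained at k = 0)
  C[0][1] = min over k of (A[0][0] + B[0][1] = -4 + -2 = -6, A[0][1] + B[1][1] = -4 + 4 = 0, A[0][2] + B[2][1] = -3 + 2 = -1) = -6 (attained at k = 0)
  C[0][2] = min over k of (A[0][0] + B[0][2] = -4 + 9 = 5, A[0][1] + B[1][2] = -4 + 7 = 3, A[0][2] + B[2][2] = -3 + 4 = 1) = 1 (attained at k = 2)
  C[1][0] = min over k of (A[1][0] + B[0][0] = -5 + 1 = -4, A[1][1] + B[1][0] = 4 + 3 = 7, A[1][2] + B[2][0] = 1 + 8 = 9) = -4 (attained at k = 0)
  C[1][1] = min over k of (A[1][0] + B[0][1] = -5 + -2 = -7, A[1][1] + B[1][1] = 4 + 4 = 8, A[1][2] + B[2][1] = 1 + 2 = 3) = -7 (attained at k = 0)
  C[1][2] = min over k of (A[1][0] + B[0][2] = -5 + 9 = 4, A[1][1] + B[1][2] = 4 + 7 = 11, A[1][2] + B[2][2] = 1 + 4 = 5) = 4 (attained at k = 0)
  C[2][0] = min over k of (A[2][0] + B[0][0] = -3 + 1 = -2, A[2][1] + B[1][0] = -5 + 3 = -2, A[2][2] + B[2][0] = 2 + 8 = 10) = -2 (attained at k = 0)
  C[2][1] = min over k of (A[2][0] + B[0][1] = -3 + -2 = -5, A[2][1] + B[1][1] = -5 + 4 = -1, A[2][2] + B[2][1] = 2 + 2 = 4) = -5 (attained at k = 0)
  C[2][2] = min over k of (A[2][0] + B[0][2] = -3 + 9 = 6, A[2][1] + B[1][2] = -5 + 7 = 2, A[2][2] + B[2][2] = 2 + 4 = 6) = 2 (attained at k = 1)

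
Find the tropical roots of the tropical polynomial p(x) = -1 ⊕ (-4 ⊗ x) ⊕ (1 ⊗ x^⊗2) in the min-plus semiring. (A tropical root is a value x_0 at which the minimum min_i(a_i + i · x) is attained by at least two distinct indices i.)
Roots: {-5, 3}

Each tropical root is a break point of the lower envelope of the lines y = a_i + i · x (there are 3 lines, with slopes 0, 1, ..., 2). Only the lines that attain the minimum somewhere contribute to roots; other lines are dominated. Here the surviving (envelope) indices are i = 2, i = 1, i = 0.
Intersections between consecutive envelope lines give the roots: for adjacent envelope indices i < j the intersection is x = (a_i − a_j) / (j − i). Reading off the sorted break points: {-5, 3}.
Verification: at each break x_0, at least two indices attain the minimum of min_i(a_i + i · x_0).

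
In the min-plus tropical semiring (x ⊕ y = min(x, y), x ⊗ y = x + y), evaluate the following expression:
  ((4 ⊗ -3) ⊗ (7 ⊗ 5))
((4 ⊗ -3) ⊗ (7 ⊗ 5)) = 13

Expand innermost to outermost. Recall ⊕ takes the minimum of its arguments and ⊗ takes their sum. Working out the expression ((4 ⊗ -3) ⊗ (7 ⊗ 5)) gives 13.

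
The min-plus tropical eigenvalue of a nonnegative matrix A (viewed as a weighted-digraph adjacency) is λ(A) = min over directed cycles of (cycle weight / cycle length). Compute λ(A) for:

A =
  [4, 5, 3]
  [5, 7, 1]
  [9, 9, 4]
λ(A) = 4

Enumerate directed cycles and compute their means (weight / length). Sample:
  cycle 0 → 0: weight = 4, length = 1, mean = 4/1 ≈ 4.000
  cycle 1 → 1: weight = 7, length = 1, mean = 7/1 ≈ 7.000
  cycle 2 → 2: weight = 4, length = 1, mean = 4/1 ≈ 4.000
  cycle 0 → 1 → 0: weight = 10, length = 2, mean = 10/2 ≈ 5.000
  cycle 0 → 2 → 0: weight = 12, length = 2, mean = 12/2 ≈ 6.000
  cycle 1 → 0 → 1: weight = 10, length = 2, mean = 10/2 ≈ 5.000
Minimum mean = 4.000, attained e.g. along the cycle 0 → 0 with weight 4 and length 1. So λ(A) = 4/1 = 4.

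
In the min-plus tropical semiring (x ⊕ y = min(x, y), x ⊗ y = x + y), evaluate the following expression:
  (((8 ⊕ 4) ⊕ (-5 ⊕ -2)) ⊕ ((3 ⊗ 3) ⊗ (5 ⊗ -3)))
(((8 ⊕ 4) ⊕ (-5 ⊕ -2)) ⊕ ((3 ⊗ 3) ⊗ (5 ⊗ -3))) = -5

Expand innermost to outermost. Recall ⊕ takes the minimum of its arguments and ⊗ takes their sum. Working out the expression (((8 ⊕ 4) ⊕ (-5 ⊕ -2)) ⊕ ((3 ⊗ 3) ⊗ (5 ⊗ -3))) gives -5.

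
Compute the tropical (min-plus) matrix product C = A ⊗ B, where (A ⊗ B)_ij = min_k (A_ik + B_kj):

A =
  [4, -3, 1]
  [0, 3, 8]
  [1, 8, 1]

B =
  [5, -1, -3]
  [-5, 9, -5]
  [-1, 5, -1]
A ⊗ B =
  [-8, 3, -8]
  [-2, -1, -3]
  [0, 0, -2]

Apply the min-plus product entry-by-entry:
  C[0][0] = min over k of (A[0][0] + B[0][0] = 4 + 5 = 9, A[0][1] + B[1][0] = -3 + -5 = -8, A[0][2] + B[2][0] = 1 + -1 = 0) = -8 (attained at k = 1)
  C[0][1] = min over k of (A[0][0] + B[0][1] = 4 + -1 = 3, A[0][1] + B[1][1] = -3 + 9 = 6, A[0][2] + B[2][1] = 1 + 5 = 6) = 3 (attained at k = 0)
  C[0][2] = min over k of (A[0][0] + B[0][2] = 4 + -3 = 1, A[0][1] + B[1][2] = -3 + -5 = -8, A[0][2] + B[2][2] = 1 + -1 = 0) = -8 (attained at k = 1)
  C[1][0] = min over k of (A[1][0] + B[0][0] = 0 + 5 = 5, A[1][1] + B[1][0] = 3 + -5 = -2, A[1][2] + B[2][0] = 8 + -1 = 7) = -2 (attained at k = 1)
  C[1][1] = min over k of (A[1][0] + B[0][1] = 0 + -1 = -1, A[1][1] + B[1][1] = 3 + 9 = 12, A[1][2] + B[2][1] = 8 + 5 = 13) = -1 (attained at k = 0)
  C[1][2] = min over k of (A[1][0] + B[0][2] = 0 + -3 = -3, A[1][1] + B[1][2] = 3 + -5 = -2, A[1][2] + B[2][2] = 8 + -1 = 7) = -3 (attained at k = 0)
  C[2][0] = min over k of (A[2][0] + B[0][0] = 1 + 5 = 6, A[2][1] + B[1][0] = 8 + -5 = 3, A[2][2] + B[2][0] = 1 + -1 = 0) = 0 (attained at k = 2)
  C[2][1] = min over k of (A[2][0] + B[0][1] = 1 + -1 = 0, A[2][1] + B[1][1] = 8 + 9 = 17, A[2][2] + B[2][1] = 1 + 5 = 6) = 0 (attained at k = 0)
  C[2][2] = min over k of (A[2][0] + B[0][2] = 1 + -3 = -2, A[2][1] + B[1][2] = 8 + -5 = 3, A[2][2] + B[2][2] = 1 + -1 = 0) = -2 (attained at k = 0)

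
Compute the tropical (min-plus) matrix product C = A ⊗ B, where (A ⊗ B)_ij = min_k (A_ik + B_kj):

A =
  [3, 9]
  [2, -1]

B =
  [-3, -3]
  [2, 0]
A ⊗ B =
  [0, 0]
  [-1, -1]

Apply the min-plus product entry-by-entry:
  C[0][0] = min over k of (A[0][0] + B[0][0] = 3 + -3 = 0, A[0][1] + B[1][0] = 9 + 2 = 11) = 0 (attained at k = 0)
  C[0][1] = min over k of (A[0][0] + B[0][1] = 3 + -3 = 0, A[0][1] + B[1][1] = 9 + 0 = 9) = 0 (attained at k = 0)
  C[1][0] = min over k of (A[1][0] + B[0][0] = 2 + -3 = -1, A[1][1] + B[1][0] = -1 + 2 = 1) = -1 (attained at k = 0)
  C[1][1] = min over k of (A[1][0] + B[0][1] = 2 + -3 = -1, A[1][1] + B[1][1] = -1 + 0 = -1) = -1 (attained at k = 0)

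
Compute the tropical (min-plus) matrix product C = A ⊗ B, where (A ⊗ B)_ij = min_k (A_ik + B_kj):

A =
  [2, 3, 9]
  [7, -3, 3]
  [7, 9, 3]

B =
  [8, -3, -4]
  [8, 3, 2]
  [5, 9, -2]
A ⊗ B =
  [10, -1, -2]
  [5, 0, -1]
  [8, 4, 1]

Apply the min-plus product entry-by-entry:
  C[0][0] = min over k of (A[0][0] + B[0][0] = 2 + 8 = 10, A[0][1] + B[1][0] = 3 + 8 = 11, A[0][2] + B[2][0] = 9 + 5 = 14) = 10 (attained at k = 0)
  C[0][1] = min over k of (A[0][0] + B[0][1] = 2 + -3 = -1, A[0][1] + B[1][1] = 3 + 3 = 6, A[0][2] + B[2][1] = 9 + 9 = 18) = -1 (attained at k = 0)
  C[0][2] = min over k of (A[0][0] + B[0][2] = 2 + -4 = -2, A[0][1] + B[1][2] = 3 + 2 = 5, A[0][2] + B[2][2] = 9 + -2 = 7) = -2 (attained at k = 0)
  C[1][0] = min over k of (A[1][0] + B[0][0] = 7 + 8 = 15, A[1][1] + B[1][0] = -3 + 8 = 5, A[1][2] + B[2][0] = 3 + 5 = 8) = 5 (attained at k = 1)
  C[1][1] = min over k of (A[1][0] + B[0][1] = 7 + -3 = 4, A[1][1] + B[1][1] = -3 + 3 = 0, A[1][2] + B[2][1] = 3 + 9 = 12) = 0 (attained at k = 1)
  C[1][2] = min over k of (A[1][0] + B[0][2] = 7 + -4 = 3, A[1][1] + B[1][2] = -3 + 2 = -1, A[1][2] + B[2][2] = 3 + -2 = 1) = -1 (attained at k = 1)
  C[2][0] = min over k of (A[2][0] + B[0][0] = 7 + 8 = 15, A[2][1] + B[1][0] = 9 + 8 = 17, A[2][2] + B[2][0] = 3 + 5 = 8) = 8 (attained at k = 2)
  C[2][1] = min over k of (A[2][0] + B[0][1] = 7 + -3 = 4, A[2][1] + B[1][1] = 9 + 3 = 12, A[2][2] + B[2][1] = 3 + 9 = 12) = 4 (attained at k = 0)
  C[2][2] = min over k of (A[2][0] + B[0][2] = 7 + -4 = 3, A[2][1] + B[1][2] = 9 + 2 = 11, A[2][2] + B[2][2] = 3 + -2 = 1) = 1 (attained at k = 2)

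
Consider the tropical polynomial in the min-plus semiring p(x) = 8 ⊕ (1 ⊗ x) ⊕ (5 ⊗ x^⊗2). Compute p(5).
p(5) = 6

A tropical monomial a ⊗ x^⊗i evaluates to a + i · x. Evaluating each term at x = 5:
  Term 0 contributes 8 + 0 · 5 = 8
  Term 1 contributes 1 + 1 · 5 = 6
  Term 2 contributes 5 + 2 · 5 = 15
p(5) = ⊕ of these = min[8, 6, 15] = 6.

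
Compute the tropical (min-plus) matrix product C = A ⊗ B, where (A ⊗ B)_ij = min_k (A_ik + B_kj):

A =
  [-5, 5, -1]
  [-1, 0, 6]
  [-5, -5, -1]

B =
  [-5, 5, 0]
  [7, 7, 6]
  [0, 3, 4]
A ⊗ B =
  [-10, 0, -5]
  [-6, 4, -1]
  [-10, 0, -5]

Apply the min-plus product entry-by-entry:
  C[0][0] = min over k of (A[0][0] + B[0][0] = -5 + -5 = -10, A[0][1] + B[1][0] = 5 + 7 = 12, A[0][2] + B[2][0] = -1 + 0 = -1) = -10 (attained at k = 0)
  C[0][1] = min over k of (A[0][0] + B[0][1] = -5 + 5 = 0, A[0][1] + B[1][1] = 5 + 7 = 12, A[0][2] + B[2][1] = -1 + 3 = 2) = 0 (attained at k = 0)
  C[0][2] = min over k of (A[0][0] + B[0][2] = -5 + 0 = -5, A[0][1] + B[1][2] = 5 + 6 = 11, A[0][2] + B[2][2] = -1 + 4 = 3) = -5 (attained at k = 0)
  C[1][0] = min over k of (A[1][0] + B[0][0] = -1 + -5 = -6, A[1][1] + B[1][0] = 0 + 7 = 7, A[1][2] + B[2][0] = 6 + 0 = 6) = -6 (attained at k = 0)
  C[1][1] = min over k of (A[1][0] + B[0][1] = -1 + 5 = 4, A[1][1] + B[1][1] = 0 + 7 = 7, A[1][2] + B[2][1] = 6 + 3 = 9) = 4 (attained at k = 0)
  C[1][2] = min over k of (A[1][0] + B[0][2] = -1 + 0 = -1, A[1][1] + B[1][2] = 0 + 6 = 6, A[1][2] + B[2][2] = 6 + 4 = 10) = -1 (attained at k = 0)
  C[2][0] = min over k of (A[2][0] + B[0][0] = -5 + -5 = -10, A[2][1] + B[1][0] = -5 + 7 = 2, A[2][2] + B[2][0] = -1 + 0 = -1) = -10 (attained at k = 0)
  C[2][1] = min over k of (A[2][0] + B[0][1] = -5 + 5 = 0, A[2][1] + B[1][1] = -5 + 7 = 2, A[2][2] + B[2][1] = -1 + 3 = 2) = 0 (attained at k = 0)
  C[2][2] = min over k of (A[2][0] + B[0][2] = -5 + 0 = -5, A[2][1] + B[1][2] = -5 + 6 = 1, A[2][2] + B[2][2] = -1 + 4 = 3) = -5 (attained at k = 0)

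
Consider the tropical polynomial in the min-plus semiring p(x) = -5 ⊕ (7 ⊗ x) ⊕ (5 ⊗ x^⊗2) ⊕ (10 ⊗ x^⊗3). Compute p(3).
p(3) = -5

A tropical monomial a ⊗ x^⊗i evaluates to a + i · x. Evaluating each term at x = 3:
  Term 0 contributes -5 + 0 · 3 = -5
  Term 1 contributes 7 + 1 · 3 = 10
  Term 2 contributes 5 + 2 · 3 = 11
  Term 3 contributes 10 + 3 · 3 = 19
p(3) = ⊕ of these = min[-5, 10, 11, 19] = -5.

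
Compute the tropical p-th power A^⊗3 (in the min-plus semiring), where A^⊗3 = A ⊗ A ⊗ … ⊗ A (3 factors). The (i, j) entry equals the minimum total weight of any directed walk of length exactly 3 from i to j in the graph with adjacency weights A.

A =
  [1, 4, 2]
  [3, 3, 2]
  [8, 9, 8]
A^⊗3 =
  [3, 6, 4]
  [5, 8, 6]
  [10, 13, 11]

Each entry (A^⊗3)_ij equals the minimum over all length-3 walks i = v_0 → v_1 → … → v_3 = j of Σ_t A[v_t][v_{t+1}]. For example, for (i, j) = (0, 2) we minimise over 9 possible intermediate vertex sequences; the minimum is 4, attained along the walk 0 → 0 → 0 → 2.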